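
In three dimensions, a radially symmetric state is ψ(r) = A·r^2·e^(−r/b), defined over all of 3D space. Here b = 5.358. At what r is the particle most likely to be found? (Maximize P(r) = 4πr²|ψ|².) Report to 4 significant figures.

Set d/dr [P(r) = 4πr²|ψ|²] = 0 and solve for r > 0.
Solving yields r = 3·b.
With b = 5.358, the most probable radial distance is 16.074.

r ≈ 16.07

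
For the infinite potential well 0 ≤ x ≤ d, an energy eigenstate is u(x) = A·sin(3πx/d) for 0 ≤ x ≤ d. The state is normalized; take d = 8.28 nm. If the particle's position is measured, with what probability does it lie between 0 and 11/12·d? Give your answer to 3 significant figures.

P ≈ 0.970

P = ∫_{0}^{11/12·d} |u(x)|² dx.
Since A² = 1/(d/2), this is the region integral divided by the full normalization integral.
In terms of t = x/d (A² and the length scale cancel between numerator and denominator), P = [∫_{0}^{11/12} sin(3·π·t)^2 dt] / [∫_{0}^{1} sin(3·π·t)^2 dt].
With ∫ sin(3·π·t)^2 dt = t/2 - sin(6·π·t)/(12·π) + C, the region integral is 1/(12·π) + 11/24 and the full one is 1/2.
The result is P = (2 + 11·π)/(12·π).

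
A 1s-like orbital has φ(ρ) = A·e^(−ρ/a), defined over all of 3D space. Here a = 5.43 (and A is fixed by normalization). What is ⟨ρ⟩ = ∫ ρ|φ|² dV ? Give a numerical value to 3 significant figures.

The expectation value is the |φ|²-weighted average of ρ: ∫ ρ|φ|² 4πρ² dρ.
Evaluating both integrals, ⟨ρ⟩ = 3·a/2.
Putting a = 5.43 gives 8.145.

⟨ρ⟩ ≈ 8.15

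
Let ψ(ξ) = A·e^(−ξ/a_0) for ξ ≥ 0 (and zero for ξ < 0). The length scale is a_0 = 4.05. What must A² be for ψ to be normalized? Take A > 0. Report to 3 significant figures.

A^2 ≈ 0.494

We need A² ∫|f|² dξ = 1, taking the integral from 0 to ∞.
Recall ∫₀^∞ ξ^m e^(−ξ/β) dξ = m!·β^(m+1), carrying out the integral gives A² · a_0/2.
So A² = (a_0/2)^(−1).
Plugging in a_0 = 4.05 yields A = 0.7027.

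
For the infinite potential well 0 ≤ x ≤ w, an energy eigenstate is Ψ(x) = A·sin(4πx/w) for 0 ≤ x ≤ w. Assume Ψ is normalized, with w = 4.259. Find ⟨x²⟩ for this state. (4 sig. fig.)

⟨x^2⟩ ≈ 5.989

The expectation value is the |Ψ|²-weighted average of x^2: ∫ x^2|Ψ|² dx.
With ∫₀^w sin²(nπx/w) dx = w/2, since the A² factors cancel between numerator and denominator, ⟨x²⟩ = -w^2/(32·π^2) + w^2/3.
With w = 4.259, ⟨x^2⟩ = 5.9889.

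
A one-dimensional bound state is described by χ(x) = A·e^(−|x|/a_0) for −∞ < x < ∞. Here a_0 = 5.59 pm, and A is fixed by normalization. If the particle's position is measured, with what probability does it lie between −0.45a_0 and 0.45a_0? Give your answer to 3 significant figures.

P ≈ 0.593

|χ|² is the probability density, so P = ∫_{−0.45a_0}^{0.45a_0} |χ|² dx.
With A² fixed by ∫|χ|² = 1, i.e. A² = (a_0)^(−1), substitute and integrate.
Both integrals are even about x = 0, so only the x ≥ 0 halves are needed (the factors of 2 cancel). Substituting u = x/a_0, A² and the length scale cancel in the ratio: P = ∫_{0}^{0.45} e^(-2·u) du / ∫_{0}^{∞} e^(-2·u) du.
An antiderivative of e^(-2·u) is -e^(-2·u)/2; evaluating from 0 to 0.45 gives 1/2 - e^(-9/10)/2, while the full integral is 1/2.
Evaluating gives P = 0.5934.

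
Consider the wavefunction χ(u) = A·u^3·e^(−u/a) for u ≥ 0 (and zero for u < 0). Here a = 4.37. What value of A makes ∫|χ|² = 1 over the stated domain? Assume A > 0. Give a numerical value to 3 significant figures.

Require ∫ |χ|² du = 1 over the whole domain.
Recall ∫₀^∞ u^m e^(−u/β) du = m!·β^(m+1), carrying out the integral gives A² · 45·a^7/8.
Setting this equal to 1 gives A² = 1/(45·a^7/8).
Substituting a = 4.37 gives A² = 0.000005841, so A = 0.002417.

A ≈ 0.00242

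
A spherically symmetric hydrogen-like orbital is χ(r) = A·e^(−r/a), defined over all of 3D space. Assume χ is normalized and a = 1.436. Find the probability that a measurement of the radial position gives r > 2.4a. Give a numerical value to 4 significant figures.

P = ∫ |χ|² 4πr² dr over r > 2.4a.
Normalization gives A² = 1/(π·a^3).
Let u = r/a; then A², 4π and the length scale all cancel, so P = ∫_{2.4}^{∞} u^2·e^(-2·u) du ÷ ∫_{0}^{∞} u^2·e^(-2·u) du.
Using ∫ u^2·e^(-2·u) du = -(2·u^2 + 2·u + 1)·e^(-2·u)/4, the numerator is 433·e^(-24/5)/100 and the denominator is 1/4.
This evaluates to P = 0.14254.

P ≈ 0.1425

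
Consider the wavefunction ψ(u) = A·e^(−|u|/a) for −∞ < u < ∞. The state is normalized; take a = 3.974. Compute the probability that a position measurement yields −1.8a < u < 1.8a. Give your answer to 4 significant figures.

P ≈ 0.9727

P = ∫_{−1.8a}^{1.8a} |ψ(u)|² du.
The normalization integral ∫|ψ|²du over the whole domain equals a·A², and A² cancels in the ratio.
Both integrals are even about u = 0, so only the u ≥ 0 halves are needed (the factors of 2 cancel). In terms of t = u/a (A² and the length scale cancel between numerator and denominator), P = [∫_{0}^{1.8} e^(-2·t) dt] / [∫_{0}^{∞} e^(-2·t) dt].
Using ∫ e^(-2·t) dt = -e^(-2·t)/2, the numerator is 1/2 - e^(-18/5)/2 and the denominator is 1/2.
This works out to P = 0.97268.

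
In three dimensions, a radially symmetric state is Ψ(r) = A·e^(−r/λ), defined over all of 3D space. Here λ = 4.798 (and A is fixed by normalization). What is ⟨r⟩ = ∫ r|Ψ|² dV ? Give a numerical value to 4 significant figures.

⟨r⟩ ≈ 7.197

The expectation value is the |Ψ|²-weighted average of r: ∫ r|Ψ|² 4πr² dr.
Recall ∫₀^∞ r^m e^(−r/β) dr = m!·β^(m+1), evaluating both integrals, ⟨r⟩ = 3·λ/2.
Putting λ = 4.798 gives 7.1970.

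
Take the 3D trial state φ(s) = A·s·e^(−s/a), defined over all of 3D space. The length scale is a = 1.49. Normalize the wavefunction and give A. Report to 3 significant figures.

A ≈ 0.120

The normalization condition is ∫|φ|² 4πs² ds = 1 from 0 to ∞.
In 3D with spherical symmetry the volume element is 4πs² ds.
∫|φ|² 4πs² ds = A²·(3·π·a^5).
Setting this equal to 1 gives A² = 1/(3·π·a^5).
Plugging in a = 1.49 yields A = 0.1202.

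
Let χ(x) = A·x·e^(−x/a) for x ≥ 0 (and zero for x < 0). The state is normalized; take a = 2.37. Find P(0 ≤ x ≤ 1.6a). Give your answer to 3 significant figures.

The probability is P = ∫ |χ|² dx over [0, 1.6a].
Since A² = 1/(a^3/4), this is the region integral divided by the full normalization integral.
Let u = x/a; then A² and the length scale cancel, so P = ∫_{0}^{1.6} u^2·e^(-2·u) du ÷ ∫_{0}^{∞} u^2·e^(-2·u) du.
An antiderivative of u^2·e^(-2·u) is -(2·u^2 + 2·u + 1)·e^(-2·u)/4; evaluating from 0 to 1.6 gives 1/4 - 233·e^(-16/5)/100, while the full integral is 1/4.
This works out to P = 0.6201.

P ≈ 0.620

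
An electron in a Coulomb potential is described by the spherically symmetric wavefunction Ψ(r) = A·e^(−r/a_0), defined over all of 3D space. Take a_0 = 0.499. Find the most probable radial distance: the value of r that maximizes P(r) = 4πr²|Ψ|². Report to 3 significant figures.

Set d/dr [P(r) = 4πr²|Ψ|²] = 0 and solve for r > 0.
Solving yields r = a_0.
With a_0 = 0.499, the most probable radial distance is 0.4990.

r ≈ 0.499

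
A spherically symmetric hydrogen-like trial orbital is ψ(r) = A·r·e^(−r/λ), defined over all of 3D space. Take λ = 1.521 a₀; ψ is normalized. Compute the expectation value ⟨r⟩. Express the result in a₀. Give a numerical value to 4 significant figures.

By definition ⟨r⟩ = ∫ r |ψ(r)|² 4πr² dr.
Evaluating both integrals, ⟨r⟩ = 5·λ/2.
With λ = 1.521, ⟨r⟩ = 3.8025.

⟨r⟩ ≈ 3.803 a₀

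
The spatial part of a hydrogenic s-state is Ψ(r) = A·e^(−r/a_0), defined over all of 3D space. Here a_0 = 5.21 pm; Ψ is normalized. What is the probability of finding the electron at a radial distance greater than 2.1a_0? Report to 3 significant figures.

P ≈ 0.210

Integrate the radial probability density 4πr²|Ψ|² over r > 2.1a_0.
Normalization gives A² = 1/(π·a_0^3).
Substituting u = r/a_0, A², 4π and the length scale all cancel in the ratio: P = ∫_{2.1}^{∞} u^2·e^(-2·u) du / ∫_{0}^{∞} u^2·e^(-2·u) du.
With ∫ u^2·e^(-2·u) du = -(2·u^2 + 2·u + 1)·e^(-2·u)/4 + C, the region integral is 701·e^(-21/5)/200 and the full one is 1/4.
The region integral divided by the full integral gives P = 0.2102.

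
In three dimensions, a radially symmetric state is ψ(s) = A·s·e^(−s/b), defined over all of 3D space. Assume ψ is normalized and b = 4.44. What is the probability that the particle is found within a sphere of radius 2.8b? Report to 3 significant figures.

P = ∫ |ψ|² 4πs² ds over s ≤ 2.8b.
The full normalization integral is A²·[3·π·b^5] = 1, fixing A².
Substituting u = s/b, A², 4π and the length scale all cancel in the ratio: P = ∫_{0}^{2.8} u^4·e^(-2·u) du / ∫_{0}^{∞} u^4·e^(-2·u) du.
With ∫ u^4·e^(-2·u) du = -(u^4/2 + u^3 + 3·u^2/2 + 3·u/2 + 3/4)·e^(-2·u) + C, the region integral is ≈ 0.49339 and the full one is 3/4.
The region integral divided by the full integral gives P = 0.6578.

P ≈ 0.658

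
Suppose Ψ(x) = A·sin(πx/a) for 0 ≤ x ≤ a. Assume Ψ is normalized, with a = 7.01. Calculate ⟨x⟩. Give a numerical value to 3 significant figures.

The expectation value is the |Ψ|²-weighted average of x: ∫ x|Ψ|² dx.
The ratio of the moment integral to the normalization integral gives ⟨x⟩ = a/2.
With a = 7.01, ⟨x⟩ = 3.505.

⟨x⟩ ≈ 3.51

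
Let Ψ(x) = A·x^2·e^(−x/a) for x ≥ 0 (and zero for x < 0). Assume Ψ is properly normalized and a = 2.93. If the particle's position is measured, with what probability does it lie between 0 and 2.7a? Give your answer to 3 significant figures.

P ≈ 0.627

|Ψ|² is the probability density, so P = ∫_{0}^{2.7a} |Ψ|² dx.
With A² fixed by ∫|Ψ|² = 1, i.e. A² = (3·a^5/4)^(−1), substitute and integrate.
In terms of u = x/a (A² and the length scale cancel between numerator and denominator), P = [∫_{0}^{2.7} u^4·e^(-2·u) du] / [∫_{0}^{∞} u^4·e^(-2·u) du].
An antiderivative of u^4·e^(-2·u) is -(u^4/2 + u^3 + 3·u^2/2 + 3·u/2 + 3/4)·e^(-2·u); evaluating from 0 to 2.7 gives ≈ 0.47002, while the full integral is 3/4.
This works out to P = 0.6267.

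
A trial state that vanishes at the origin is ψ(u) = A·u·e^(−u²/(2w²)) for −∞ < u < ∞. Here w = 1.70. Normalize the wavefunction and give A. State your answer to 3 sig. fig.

Normalization requires ∫|ψ|² du = 1, integrated from −∞ to ∞.
With ∫_{−∞}^{∞} u^(2m) e^(−αu²) du = (2m−1)!!·√π / (2^m α^(m+1/2)), carrying out the integral gives A² · √(π)·w^3/2.
So A² = (√(π)·w^3/2)^(−1).
With w = 1.70: A² = 0.2297 and A = 0.4792.

A ≈ 0.479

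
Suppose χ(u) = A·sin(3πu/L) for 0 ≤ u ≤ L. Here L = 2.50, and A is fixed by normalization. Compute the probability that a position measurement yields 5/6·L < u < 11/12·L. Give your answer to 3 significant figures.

P = ∫_{5/6·L}^{11/12·L} |χ(u)|² du.
The normalization integral ∫|χ|²du over the whole domain equals L/2·A², and A² cancels in the ratio.
Substituting t = u/L, A² and the length scale cancel in the ratio: P = ∫_{5/6}^{11/12} sin(3·π·t)^2 dt / ∫_{0}^{1} sin(3·π·t)^2 dt.
An antiderivative of sin(3·π·t)^2 is t/2 - sin(6·π·t)/(12·π); evaluating from 5/6 to 11/12 gives 1/(12·π) + 1/24, while the full integral is 1/2.
Taking the ratio, P = (2 + π)/(12·π).

P ≈ 0.136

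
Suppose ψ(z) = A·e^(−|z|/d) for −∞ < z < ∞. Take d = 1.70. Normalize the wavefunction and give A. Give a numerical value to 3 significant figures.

A ≈ 0.767

We need A² ∫|f|² dz = 1, taking the integral from −∞ to ∞.
Recall ∫₀^∞ z^m e^(−z/β) dz = m!·β^(m+1), with ψ = A·e^(−|z|/d), the integral evaluates to A²·[d].
So A² = (d)^(−1).
Plugging in d = 1.70 yields A = 0.7670.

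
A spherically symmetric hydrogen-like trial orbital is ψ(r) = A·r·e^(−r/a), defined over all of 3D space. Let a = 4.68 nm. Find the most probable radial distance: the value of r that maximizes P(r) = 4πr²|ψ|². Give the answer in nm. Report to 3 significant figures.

r ≈ 9.36 nm

Differentiate P(r) = 4πr²|ψ|² with respect to r and set to zero.
This gives r = 2·a.
With a = 4.68, the most probable radial distance is 9.360 nm.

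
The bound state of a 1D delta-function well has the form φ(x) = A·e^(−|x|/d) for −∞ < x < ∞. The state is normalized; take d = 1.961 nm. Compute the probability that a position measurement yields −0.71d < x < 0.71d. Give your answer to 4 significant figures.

|φ|² is the probability density, so P = ∫_{−0.71d}^{0.71d} |φ|² dx.
The normalization integral ∫|φ|²dx over the whole domain equals d·A², and A² cancels in the ratio.
Both integrals are even about x = 0, so only the x ≥ 0 halves are needed (the factors of 2 cancel). In terms of u = x/d (A² and the length scale cancel between numerator and denominator), P = [∫_{0}^{0.71} e^(-2·u) du] / [∫_{0}^{∞} e^(-2·u) du].
An antiderivative of e^(-2·u) is -e^(-2·u)/2; evaluating from 0 to 0.71 gives 1/2 - e^(-71/50)/2, while the full integral is 1/2.
This works out to P = 0.75829.

P ≈ 0.7583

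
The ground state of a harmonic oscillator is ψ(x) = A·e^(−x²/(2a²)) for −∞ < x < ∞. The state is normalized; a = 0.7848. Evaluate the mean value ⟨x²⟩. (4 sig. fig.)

⟨x^2⟩ ≈ 0.3080

⟨x²⟩ = ∫ x^2 |ψ|² dx over the full domain.
With ∫_{−∞}^{∞} x^(2m) e^(−αx²) dx = (2m−1)!!·√π / (2^m α^(m+1/2)), the ratio of the moment integral to the normalization integral gives ⟨x²⟩ = a^2/2.
With a = 0.7848, ⟨x^2⟩ = 0.30796.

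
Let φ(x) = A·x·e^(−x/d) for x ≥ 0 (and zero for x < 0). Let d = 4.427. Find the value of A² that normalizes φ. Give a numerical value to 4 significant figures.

We need A² ∫|f|² dx = 1, taking the integral from 0 to ∞.
Using ∫₀^∞ xⁿ e^(−αx) dx = n!/αⁿ⁺¹, carrying out the integral gives A² · d^3/4.
Setting this equal to 1 gives A² = 1/(d^3/4).
Substituting d = 4.427 gives A² = 0.046103, so A = 0.21472.

A^2 ≈ 0.04610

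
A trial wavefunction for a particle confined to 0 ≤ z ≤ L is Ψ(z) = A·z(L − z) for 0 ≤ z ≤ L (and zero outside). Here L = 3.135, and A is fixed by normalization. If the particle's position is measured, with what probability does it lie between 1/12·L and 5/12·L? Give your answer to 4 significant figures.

P ≈ 0.3415

P = ∫_{1/12·L}^{5/12·L} |Ψ(z)|² dz.
Since A² = 1/(L^5/30), this is the region integral divided by the full normalization integral.
Let u = z/L; then A² and the length scale cancel, so P = ∫_{1/12}^{5/12} u^2·(1 - u)^2 du ÷ ∫_{0}^{1} u^2·(1 - u)^2 du.
An antiderivative of u^2·(1 - u)^2 is u^3·(6·u^2 - 15·u + 10)/30; evaluating from 1/12 to 5/12 gives ≈ 0.0113844, while the full integral is 1/30.
This works out to P = 0.34153.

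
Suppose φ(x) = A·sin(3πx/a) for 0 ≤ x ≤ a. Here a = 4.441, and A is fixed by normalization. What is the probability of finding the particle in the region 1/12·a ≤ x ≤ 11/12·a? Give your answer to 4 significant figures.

P ≈ 0.9394

|φ|² is the probability density, so P = ∫_{1/12·a}^{11/12·a} |φ|² dx.
Since A² = 1/(a/2), this is the region integral divided by the full normalization integral.
Let u = x/a; then A² and the length scale cancel, so P = ∫_{1/12}^{11/12} sin(3·π·u)^2 du ÷ ∫_{0}^{1} sin(3·π·u)^2 du.
With ∫ sin(3·π·u)^2 du = u/2 - sin(6·π·u)/(12·π) + C, the region integral is 1/(6·π) + 5/12 and the full one is 1/2.
Taking the ratio, P = (2 + 5·π)/(6·π).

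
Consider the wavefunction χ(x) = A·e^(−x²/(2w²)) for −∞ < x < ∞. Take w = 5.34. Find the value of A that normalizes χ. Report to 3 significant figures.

A ≈ 0.325

The normalization condition is ∫|χ|² dx = 1 from −∞ to ∞.
Using the Gaussian integral ∫_{−∞}^{∞} e^(−αx²) dx = √(π/α), the integral (without the A² prefactor) comes out to √(π)·w.
Substituting w = 5.34 gives A² = 0.1057, so A = 0.3250.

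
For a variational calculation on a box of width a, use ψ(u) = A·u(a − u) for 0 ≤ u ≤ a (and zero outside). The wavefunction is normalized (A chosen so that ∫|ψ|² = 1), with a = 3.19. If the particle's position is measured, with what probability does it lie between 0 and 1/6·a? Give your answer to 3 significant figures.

The probability is P = ∫ |ψ|² du over [0, 1/6·a].
With A² fixed by ∫|ψ|² = 1, i.e. A² = (a^5/30)^(−1), substitute and integrate.
Substituting t = u/a, A² and the length scale cancel in the ratio: P = ∫_{0}^{1/6} t^2·(1 - t)^2 dt / ∫_{0}^{1} t^2·(1 - t)^2 dt.
With ∫ t^2·(1 - t)^2 dt = t^3·(6·t^2 - 15·t + 10)/30 + C, the region integral is ≈ 0.0011831 and the full one is 1/30.
Taking the ratio, P = 23/648.

P ≈ 0.0355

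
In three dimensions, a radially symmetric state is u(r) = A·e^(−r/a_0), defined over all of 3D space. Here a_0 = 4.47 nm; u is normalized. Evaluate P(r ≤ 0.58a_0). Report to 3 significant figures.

P ≈ 0.112

Integrate the radial probability density 4πr²|u|² over r ≤ 0.58a_0.
Normalization gives A² = 1/(π·a_0^3).
In terms of t = r/a_0 (A², 4π and the length scale all cancel between numerator and denominator), P = [∫_{0}^{0.58} t^2·e^(-2·t) dt] / [∫_{0}^{∞} t^2·e^(-2·t) dt].
Using ∫ t^2·e^(-2·t) dt = -(2·t^2 + 2·t + 1)·e^(-2·t)/4, the numerator is 1/4 - 3541·e^(-29/25)/5000 and the denominator is 1/4.
This evaluates to P = 0.1120.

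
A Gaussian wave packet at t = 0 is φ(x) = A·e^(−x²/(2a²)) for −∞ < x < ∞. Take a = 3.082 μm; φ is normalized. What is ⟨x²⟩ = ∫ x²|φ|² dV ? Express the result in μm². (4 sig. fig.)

⟨x^2⟩ ≈ 4.749 μm^2

By definition ⟨x²⟩ = ∫ x^2 |φ(x)|² dx.
Differentiating ∫e^(−αx²) dx = √(π/α) under α to get the higher moments, the ratio of the moment integral to the normalization integral gives ⟨x²⟩ = a^2/2.
Putting a = 3.082 gives 4.7494.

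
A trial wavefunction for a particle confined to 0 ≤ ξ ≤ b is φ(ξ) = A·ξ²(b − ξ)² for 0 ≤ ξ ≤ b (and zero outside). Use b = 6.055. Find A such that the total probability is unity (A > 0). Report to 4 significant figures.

A ≈ 0.007589

Normalization requires ∫|φ|² dξ = 1, integrated from 0 to b.
Expanding the polynomial and integrating term by term, with φ = A·ξ²(b − ξ)², the integral evaluates to A²·[b^9/630].
Hence A² = 1/[b^9/630].
Plugging in b = 6.055 yields A = 0.0075885.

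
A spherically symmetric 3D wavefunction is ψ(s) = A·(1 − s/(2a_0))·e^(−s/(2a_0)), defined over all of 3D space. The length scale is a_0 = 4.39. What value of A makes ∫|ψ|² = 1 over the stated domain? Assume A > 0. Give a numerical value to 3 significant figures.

The normalization condition is ∫|ψ|² 4πs² ds = 1 from 0 to ∞.
The angular integral contributes 4π, leaving ∫₀^∞ s²|ψ|² ds.
Using ∫₀^∞ sⁿ e^(−αs) ds = n!/αⁿ⁺¹, carrying out the integral gives A² · 8·π·a_0^3.
Hence A² = 1/[8·π·a_0^3].
Plugging in a_0 = 4.39 yields A = 0.02169.

A ≈ 0.0217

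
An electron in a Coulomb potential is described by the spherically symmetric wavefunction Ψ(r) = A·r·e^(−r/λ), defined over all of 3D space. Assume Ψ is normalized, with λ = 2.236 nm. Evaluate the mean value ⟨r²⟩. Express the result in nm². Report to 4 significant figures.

⟨r^2⟩ ≈ 37.50 nm^2

By definition ⟨r²⟩ = ∫ r^2 |Ψ(r)|² 4πr² dr.
The ratio of the moment integral to the normalization integral gives ⟨r²⟩ = 15·λ^2/2.
With λ = 2.236, ⟨r^2⟩ = 37.498.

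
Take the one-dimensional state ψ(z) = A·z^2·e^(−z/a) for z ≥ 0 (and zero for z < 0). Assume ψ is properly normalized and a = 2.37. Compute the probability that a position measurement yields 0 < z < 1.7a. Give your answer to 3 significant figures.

P ≈ 0.256

|ψ|² is the probability density, so P = ∫_{0}^{1.7a} |ψ|² dz.
With A² fixed by ∫|ψ|² = 1, i.e. A² = (3·a^5/4)^(−1), substitute and integrate.
In terms of u = z/a (A² and the length scale cancel between numerator and denominator), P = [∫_{0}^{1.7} u^4·e^(-2·u) du] / [∫_{0}^{∞} u^4·e^(-2·u) du].
Using ∫ u^4·e^(-2·u) du = -(u^4/2 + u^3 + 3·u^2/2 + 3·u/2 + 3/4)·e^(-2·u), the numerator is ≈ 0.19186 and the denominator is 3/4.
Taking the ratio, P = 0.2558.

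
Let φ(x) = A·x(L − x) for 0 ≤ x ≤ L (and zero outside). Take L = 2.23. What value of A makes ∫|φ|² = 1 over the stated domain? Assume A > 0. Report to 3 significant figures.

A ≈ 0.738

Normalization requires ∫|φ|² dx = 1, integrated from 0 to L.
∫|φ|² dx = A²·(L^5/30).
Setting this equal to 1 gives A² = 1/(L^5/30).
Plugging in L = 2.23 yields A = 0.7376.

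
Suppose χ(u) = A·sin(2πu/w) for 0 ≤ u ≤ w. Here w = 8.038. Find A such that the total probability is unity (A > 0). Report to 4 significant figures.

Require ∫ |χ|² du = 1 over the whole domain.
With ∫₀^w sin²(nπu/w) du = w/2, the integral (without the A² prefactor) comes out to w/2.
Hence A² = 1/[w/2].
Plugging in w = 8.038 yields A = 0.49882.

A ≈ 0.4988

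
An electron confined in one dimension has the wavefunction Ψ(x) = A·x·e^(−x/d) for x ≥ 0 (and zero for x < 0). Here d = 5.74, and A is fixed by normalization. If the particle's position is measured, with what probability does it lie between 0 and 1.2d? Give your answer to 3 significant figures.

|Ψ|² is the probability density, so P = ∫_{0}^{1.2d} |Ψ|² dx.
Since A² = 1/(d^3/4), this is the region integral divided by the full normalization integral.
Substituting u = x/d, A² and the length scale cancel in the ratio: P = ∫_{0}^{1.2} u^2·e^(-2·u) du / ∫_{0}^{∞} u^2·e^(-2·u) du.
An antiderivative of u^2·e^(-2·u) is -(2·u^2 + 2·u + 1)·e^(-2·u)/4; evaluating from 0 to 1.2 gives 1/4 - 157·e^(-12/5)/100, while the full integral is 1/4.
Evaluating gives P = 0.4303.

P ≈ 0.430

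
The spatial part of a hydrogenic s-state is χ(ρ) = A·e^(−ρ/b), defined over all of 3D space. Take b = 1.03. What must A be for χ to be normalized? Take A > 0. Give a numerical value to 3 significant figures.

The normalization condition is ∫|χ|² 4πρ² dρ = 1 from 0 to ∞.
The angular integral contributes 4π, leaving ∫₀^∞ ρ²|χ|² dρ.
With ∫₀^∞ ρ^2 e^(−αρ) dρ = 2!/α^3, with χ = A·e^(−ρ/b), the integral evaluates to A²·[π·b^3].
Plugging in b = 1.03 yields A = 0.5397.

A ≈ 0.540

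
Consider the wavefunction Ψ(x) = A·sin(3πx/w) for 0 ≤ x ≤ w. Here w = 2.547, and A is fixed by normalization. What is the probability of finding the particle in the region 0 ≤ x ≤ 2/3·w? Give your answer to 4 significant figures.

P ≈ 0.6667

P = ∫_{0}^{2/3·w} |Ψ(x)|² dx.
Since A² = 1/(w/2), this is the region integral divided by the full normalization integral.
Let u = x/w; then A² and the length scale cancel, so P = ∫_{0}^{2/3} sin(3·π·u)^2 du ÷ ∫_{0}^{1} sin(3·π·u)^2 du.
Using ∫ sin(3·π·u)^2 du = u/2 - sin(6·π·u)/(12·π), the numerator is 1/3 and the denominator is 1/2.
The result is P = 2/3.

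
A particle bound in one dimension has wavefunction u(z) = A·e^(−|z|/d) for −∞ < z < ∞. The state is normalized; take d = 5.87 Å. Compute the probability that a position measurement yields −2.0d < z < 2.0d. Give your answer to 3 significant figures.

|u|² is the probability density, so P = ∫_{−2.0d}^{2.0d} |u|² dz.
With A² fixed by ∫|u|² = 1, i.e. A² = (d)^(−1), substitute and integrate.
By symmetry take twice the z ≥ 0 contribution in numerator and denominator; the 2's cancel. Substituting t = z/d, A² and the length scale cancel in the ratio: P = ∫_{0}^{2.0} e^(-2·t) dt / ∫_{0}^{∞} e^(-2·t) dt.
With ∫ e^(-2·t) dt = -e^(-2·t)/2 + C, the region integral is 1/2 - e^(-4)/2 and the full one is 1/2.
This works out to P = 0.9817.

P ≈ 0.982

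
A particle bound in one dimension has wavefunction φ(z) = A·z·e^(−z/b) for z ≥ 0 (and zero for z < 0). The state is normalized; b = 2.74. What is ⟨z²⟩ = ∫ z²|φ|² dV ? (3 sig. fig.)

The expectation value is the |φ|²-weighted average of z^2: ∫ z^2|φ|² dz.
Evaluating both integrals, ⟨z²⟩ = 3·b^2.
Putting b = 2.74 gives 22.52.

⟨z^2⟩ ≈ 22.5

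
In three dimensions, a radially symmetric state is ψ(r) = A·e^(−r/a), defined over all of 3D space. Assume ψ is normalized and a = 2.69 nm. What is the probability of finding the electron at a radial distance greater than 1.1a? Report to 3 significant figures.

Integrate the radial probability density 4πr²|ψ|² over r > 1.1a.
A² is fixed by ∫₀^∞ 4πr²|ψ|² dr = 1, i.e. A² = (π·a^3)^(−1).
Substituting u = r/a, A², 4π and the length scale all cancel in the ratio: P = ∫_{1.1}^{∞} u^2·e^(-2·u) du / ∫_{0}^{∞} u^2·e^(-2·u) du.
An antiderivative of u^2·e^(-2·u) is -(2·u^2 + 2·u + 1)·e^(-2·u)/4; evaluating from 1.1 to ∞ gives 281·e^(-11/5)/200, while the full integral is 1/4.
The region integral divided by the full integral gives P = 0.6227.

P ≈ 0.623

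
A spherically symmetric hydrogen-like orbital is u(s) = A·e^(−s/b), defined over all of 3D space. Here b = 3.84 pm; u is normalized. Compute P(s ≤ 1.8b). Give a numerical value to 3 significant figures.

P ≈ 0.697

Integrate the radial probability density 4πs²|u|² over s ≤ 1.8b.
The full normalization integral is A²·[π·b^3] = 1, fixing A².
Substituting t = s/b, A², 4π and the length scale all cancel in the ratio: P = ∫_{0}^{1.8} t^2·e^(-2·t) dt / ∫_{0}^{∞} t^2·e^(-2·t) dt.
With ∫ t^2·e^(-2·t) dt = -(2·t^2 + 2·t + 1)·e^(-2·t)/4 + C, the region integral is 1/4 - 277·e^(-18/5)/100 and the full one is 1/4.
Taking the ratio yields P = 0.6973.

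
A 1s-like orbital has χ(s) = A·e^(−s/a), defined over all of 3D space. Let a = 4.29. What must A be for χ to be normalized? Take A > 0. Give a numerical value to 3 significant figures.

The normalization condition is ∫|χ|² 4πs² ds = 1 from 0 to ∞.
Recall ∫₀^∞ s^m e^(−s/β) ds = m!·β^(m+1), ∫|χ|² 4πs² ds = A²·(π·a^3).
Hence A² = 1/[π·a^3].
Substituting a = 4.29 gives A² = 0.004032, so A = 0.06349.

A ≈ 0.0635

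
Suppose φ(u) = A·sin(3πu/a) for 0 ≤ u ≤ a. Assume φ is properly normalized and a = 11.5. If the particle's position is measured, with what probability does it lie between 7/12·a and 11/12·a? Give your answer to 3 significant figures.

P ≈ 0.333

The probability is P = ∫ |φ|² du over [7/12·a, 11/12·a].
Since A² = 1/(a/2), this is the region integral divided by the full normalization integral.
Substituting t = u/a, A² and the length scale cancel in the ratio: P = ∫_{7/12}^{11/12} sin(3·π·t)^2 dt / ∫_{0}^{1} sin(3·π·t)^2 dt.
An antiderivative of sin(3·π·t)^2 is t/2 - sin(6·π·t)/(12·π); evaluating from 7/12 to 11/12 gives 1/6, while the full integral is 1/2.
The result is P = 1/3.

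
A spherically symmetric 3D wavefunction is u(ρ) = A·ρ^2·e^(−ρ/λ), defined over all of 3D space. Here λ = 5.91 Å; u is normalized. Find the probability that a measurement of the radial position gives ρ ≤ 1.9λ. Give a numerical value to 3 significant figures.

P ≈ 0.0909

P = ∫ |u|² 4πρ² dρ over ρ ≤ 1.9λ.
Normalization gives A² = 1/(45·π·λ^7/2).
Substituting t = ρ/λ, A², 4π and the length scale all cancel in the ratio: P = ∫_{0}^{1.9} t^6·e^(-2·t) dt / ∫_{0}^{∞} t^6·e^(-2·t) dt.
An antiderivative of t^6·e^(-2·t) is -(4·t^6 + 12·t^5 + 30·t^4 + 60·t^3 + 90·t^2 + 90·t + 45)·e^(-2·t)/8; evaluating from 0 to 1.9 gives ≈ 0.51127, while the full integral is 45/8.
This evaluates to P = 0.09089.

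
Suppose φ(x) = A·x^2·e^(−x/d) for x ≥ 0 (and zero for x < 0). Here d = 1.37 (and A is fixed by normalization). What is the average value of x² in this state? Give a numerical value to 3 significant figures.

⟨x²⟩ = ∫ x^2 |φ|² dx over the full domain.
The ratio of the moment integral to the normalization integral gives ⟨x²⟩ = 15·d^2/2.
Putting d = 1.37 gives 14.08.

⟨x^2⟩ ≈ 14.1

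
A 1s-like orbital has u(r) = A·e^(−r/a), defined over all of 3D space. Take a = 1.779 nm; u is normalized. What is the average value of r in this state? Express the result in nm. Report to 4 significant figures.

⟨r⟩ = ∫ r |u|² 4πr² dr over the full domain.
With ∫₀^∞ r^3 e^(−αr) dr = 3!/α^4, since the A² factors cancel between numerator and denominator, ⟨r⟩ = 3·a/2.
With a = 1.779, ⟨r⟩ = 2.6685.

⟨r⟩ ≈ 2.669 nm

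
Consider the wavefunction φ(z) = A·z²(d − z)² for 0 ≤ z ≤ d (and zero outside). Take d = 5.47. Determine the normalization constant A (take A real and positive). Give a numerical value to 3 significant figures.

A ≈ 0.0120

Require ∫ |φ|² dz = 1 over the whole domain.
Expanding the polynomial and integrating term by term, ∫|φ|² dz = A²·(d^9/630).
With d = 5.47: A² = 0.0001437 and A = 0.01199.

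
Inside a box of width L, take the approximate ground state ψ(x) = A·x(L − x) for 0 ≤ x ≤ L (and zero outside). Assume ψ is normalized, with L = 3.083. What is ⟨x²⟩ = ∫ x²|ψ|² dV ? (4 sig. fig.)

⟨x^2⟩ ≈ 2.716

⟨x²⟩ = ∫ x^2 |ψ|² dx over the full domain.
Evaluating both integrals, ⟨x²⟩ = 2·L^2/7.
With L = 3.083, ⟨x^2⟩ = 2.7157.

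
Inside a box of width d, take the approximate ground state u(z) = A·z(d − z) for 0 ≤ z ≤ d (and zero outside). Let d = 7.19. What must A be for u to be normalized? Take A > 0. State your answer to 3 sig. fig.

A ≈ 0.0395

The normalization condition is ∫|u|² dz = 1 from 0 to d.
With u = A·z(d − z), the integral evaluates to A²·[d^5/30].
Substituting d = 7.19 gives A² = 0.001561, so A = 0.03951.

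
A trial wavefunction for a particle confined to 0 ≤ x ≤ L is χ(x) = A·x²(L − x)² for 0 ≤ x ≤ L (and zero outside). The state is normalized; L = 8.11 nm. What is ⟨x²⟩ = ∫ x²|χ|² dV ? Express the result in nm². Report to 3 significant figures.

⟨x^2⟩ ≈ 17.9 nm^2

⟨x²⟩ = ∫ x^2 |χ|² dx over the full domain.
Expanding the polynomial and integrating term by term, evaluating both integrals, ⟨x²⟩ = 3·L^2/11.
With L = 8.11, ⟨x^2⟩ = 17.94.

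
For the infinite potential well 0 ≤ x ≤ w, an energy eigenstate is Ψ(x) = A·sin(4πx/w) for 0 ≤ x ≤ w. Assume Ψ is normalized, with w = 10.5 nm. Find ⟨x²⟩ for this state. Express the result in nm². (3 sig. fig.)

⟨x^2⟩ ≈ 36.4 nm^2

⟨x²⟩ = ∫ x^2 |Ψ|² dx over the full domain.
Using sin²θ = (1 − cos 2θ)/2, the ratio of the moment integral to the normalization integral gives ⟨x²⟩ = -w^2/(32·π^2) + w^2/3.
With w = 10.5, ⟨x^2⟩ = 36.40.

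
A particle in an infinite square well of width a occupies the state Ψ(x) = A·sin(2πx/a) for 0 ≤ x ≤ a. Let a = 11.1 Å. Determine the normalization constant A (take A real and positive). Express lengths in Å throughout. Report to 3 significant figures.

Require ∫ |Ψ|² dx = 1 over the whole domain.
Using sin²θ = (1 − cos 2θ)/2, carrying out the integral gives A² · a/2.
Setting this equal to 1 gives A² = 1/(a/2).
Substituting a = 11.1 gives A² = 0.1802, so A = 0.4245.

A ≈ 0.424 Å^(-1/2)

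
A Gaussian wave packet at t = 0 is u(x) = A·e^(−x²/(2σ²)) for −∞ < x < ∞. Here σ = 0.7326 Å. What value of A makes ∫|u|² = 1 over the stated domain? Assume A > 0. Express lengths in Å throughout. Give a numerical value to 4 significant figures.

A ≈ 0.8776 Å^(-1/2)

Normalization requires ∫|u|² dx = 1, integrated from −∞ to ∞.
Differentiating ∫e^(−αx²) dx = √(π/α) under α to get the higher moments, ∫|u|² dx = A²·(√(π)·σ).
Setting this equal to 1 gives A² = 1/(√(π)·σ).
Plugging in σ = 0.7326 yields A = 0.87756.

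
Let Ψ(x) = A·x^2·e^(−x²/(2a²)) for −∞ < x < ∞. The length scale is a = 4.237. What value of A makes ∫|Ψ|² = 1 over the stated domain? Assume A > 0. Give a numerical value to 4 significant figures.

The normalization condition is ∫|Ψ|² dx = 1 from −∞ to ∞.
Using the Gaussian integral ∫_{−∞}^{∞} e^(−αx²) dx = √(π/α), ∫|Ψ|² dx = A²·(3·√(π)·a^5/4).
Substituting a = 4.237 gives A² = 0.00055090, so A = 0.023471.

A ≈ 0.02347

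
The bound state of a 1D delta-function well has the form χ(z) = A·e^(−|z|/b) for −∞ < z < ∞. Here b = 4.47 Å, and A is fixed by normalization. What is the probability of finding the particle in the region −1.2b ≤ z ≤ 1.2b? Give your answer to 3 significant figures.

P = ∫_{−1.2b}^{1.2b} |χ(z)|² dz.
With A² fixed by ∫|χ|² = 1, i.e. A² = (b)^(−1), substitute and integrate.
By symmetry take twice the z ≥ 0 contribution in numerator and denominator; the 2's cancel. In terms of u = z/b (A² and the length scale cancel between numerator and denominator), P = [∫_{0}^{1.2} e^(-2·u) du] / [∫_{0}^{∞} e^(-2·u) du].
An antiderivative of e^(-2·u) is -e^(-2·u)/2; evaluating from 0 to 1.2 gives 1/2 - e^(-12/5)/2, while the full integral is 1/2.
The result is P = 0.9093.

P ≈ 0.909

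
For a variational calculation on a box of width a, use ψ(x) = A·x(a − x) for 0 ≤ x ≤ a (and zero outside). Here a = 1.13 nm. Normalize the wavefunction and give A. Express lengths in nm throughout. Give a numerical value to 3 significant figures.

Require ∫ |ψ|² dx = 1 over the whole domain.
With ψ = A·x(a − x), the integral evaluates to A²·[a^5/30].
Setting this equal to 1 gives A² = 1/(a^5/30).
Plugging in a = 1.13 yields A = 4.035.

A ≈ 4.04 nm^(-5/2)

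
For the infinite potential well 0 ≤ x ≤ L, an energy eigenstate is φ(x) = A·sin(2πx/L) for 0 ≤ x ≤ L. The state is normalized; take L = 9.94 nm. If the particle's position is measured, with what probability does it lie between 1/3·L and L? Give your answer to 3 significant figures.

P = ∫_{1/3·L}^{L} |φ(x)|² dx.
With A² fixed by ∫|φ|² = 1, i.e. A² = (L/2)^(−1), substitute and integrate.
In terms of u = x/L (A² and the length scale cancel between numerator and denominator), P = [∫_{1/3}^{1} sin(2·π·u)^2 du] / [∫_{0}^{1} sin(2·π·u)^2 du].
With ∫ sin(2·π·u)^2 du = u/2 - sin(4·π·u)/(8·π) + C, the region integral is -√(3)/(16·π) + 1/3 and the full one is 1/2.
This works out to P = -√(3)/(8·π) + 2/3.

P ≈ 0.598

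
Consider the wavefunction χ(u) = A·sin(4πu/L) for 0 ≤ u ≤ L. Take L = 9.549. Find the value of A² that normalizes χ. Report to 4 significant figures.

Require ∫ |χ|² du = 1 over the whole domain.
With ∫₀^L sin²(nπu/L) du = L/2, ∫|χ|² du = A²·(L/2).
Hence A² = 1/[L/2].
With L = 9.549: A² = 0.20945 and A = 0.45765.

A^2 ≈ 0.2094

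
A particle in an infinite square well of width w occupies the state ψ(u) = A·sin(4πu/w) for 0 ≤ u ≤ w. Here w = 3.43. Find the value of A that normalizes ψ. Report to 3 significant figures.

A ≈ 0.764

Normalization requires ∫|ψ|² du = 1, integrated from 0 to w.
∫|ψ|² du = A²·(w/2).
Plugging in w = 3.43 yields A = 0.7636.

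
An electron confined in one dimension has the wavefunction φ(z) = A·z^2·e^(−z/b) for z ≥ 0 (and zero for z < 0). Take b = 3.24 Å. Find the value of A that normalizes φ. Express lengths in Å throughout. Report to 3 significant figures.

A ≈ 0.0611 Å^(-5/2)

Normalization requires ∫|φ|² dz = 1, integrated from 0 to ∞.
∫|φ|² dz = A²·(3·b^5/4).
Substituting b = 3.24 gives A² = 0.003734, so A = 0.06111.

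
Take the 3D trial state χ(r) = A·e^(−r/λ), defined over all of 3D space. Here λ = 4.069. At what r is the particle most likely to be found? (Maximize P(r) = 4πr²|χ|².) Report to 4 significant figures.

r ≈ 4.069

The maximum of P(r) = 4πr²|χ|² occurs where its derivative vanishes.
This gives r = λ.
With λ = 4.069, the most probable radial distance is 4.0690.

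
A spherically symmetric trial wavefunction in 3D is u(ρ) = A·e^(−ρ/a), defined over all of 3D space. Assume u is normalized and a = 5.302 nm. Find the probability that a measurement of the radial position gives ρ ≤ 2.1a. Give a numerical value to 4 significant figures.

P ≈ 0.7898

P = ∫ |u|² 4πρ² dρ over ρ ≤ 2.1a.
Normalization gives A² = 1/(π·a^3).
Substituting t = ρ/a, A², 4π and the length scale all cancel in the ratio: P = ∫_{0}^{2.1} t^2·e^(-2·t) dt / ∫_{0}^{∞} t^2·e^(-2·t) dt.
With ∫ t^2·e^(-2·t) dt = -(2·t^2 + 2·t + 1)·e^(-2·t)/4 + C, the region integral is 1/4 - 701·e^(-21/5)/200 and the full one is 1/4.
Taking the ratio yields P = 0.78976.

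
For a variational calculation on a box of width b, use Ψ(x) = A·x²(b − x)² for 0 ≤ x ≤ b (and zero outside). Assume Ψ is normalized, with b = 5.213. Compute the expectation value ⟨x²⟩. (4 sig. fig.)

⟨x^2⟩ ≈ 7.411

The expectation value is the |Ψ|²-weighted average of x^2: ∫ x^2|Ψ|² dx.
Expanding the polynomial and integrating term by term, evaluating both integrals, ⟨x²⟩ = 3·b^2/11.
Putting b = 5.213 gives 7.4115.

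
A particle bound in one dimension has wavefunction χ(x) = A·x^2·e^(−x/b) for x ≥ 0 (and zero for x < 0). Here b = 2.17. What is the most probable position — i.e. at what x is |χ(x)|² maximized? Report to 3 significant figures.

x ≈ 4.34

The maximum of |χ(x)|² occurs where its derivative vanishes.
Solving yields x = 2·b.
With b = 2.17, the most probable position is 4.340.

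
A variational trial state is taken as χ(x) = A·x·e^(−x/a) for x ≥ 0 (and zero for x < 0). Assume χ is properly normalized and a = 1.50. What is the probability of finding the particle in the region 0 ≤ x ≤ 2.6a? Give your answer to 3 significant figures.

P = ∫_{0}^{2.6a} |χ(x)|² dx.
The normalization integral ∫|χ|²dx over the whole domain equals a^3/4·A², and A² cancels in the ratio.
In terms of u = x/a (A² and the length scale cancel between numerator and denominator), P = [∫_{0}^{2.6} u^2·e^(-2·u) du] / [∫_{0}^{∞} u^2·e^(-2·u) du].
Using ∫ u^2·e^(-2·u) du = -(2·u^2 + 2·u + 1)·e^(-2·u)/4, the numerator is 1/4 - 493·e^(-26/5)/100 and the denominator is 1/4.
The result is P = 0.8912.

P ≈ 0.891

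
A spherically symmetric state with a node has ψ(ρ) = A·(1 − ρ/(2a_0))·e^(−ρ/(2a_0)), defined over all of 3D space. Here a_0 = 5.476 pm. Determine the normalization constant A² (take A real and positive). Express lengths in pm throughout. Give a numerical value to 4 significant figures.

A^2 ≈ 0.0002423 pm^(-3)

Normalization requires ∫|ψ|² 4πρ² dρ = 1, integrated from 0 to ∞.
(Spherical symmetry: dV = 4πρ² dρ.)
Using ∫₀^∞ ρⁿ e^(−αρ) dρ = n!/αⁿ⁺¹, with ψ = A·(1 − ρ/(2a_0))·e^(−ρ/(2a_0)), the integral evaluates to A²·[8·π·a_0^3].
Substituting a_0 = 5.476 gives A² = 0.00024231, so A = 0.015566.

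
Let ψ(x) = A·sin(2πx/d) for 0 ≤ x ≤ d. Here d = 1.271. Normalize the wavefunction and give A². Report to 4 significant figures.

Require ∫ |ψ|² dx = 1 over the whole domain.
Using sin²θ = (1 − cos 2θ)/2, carrying out the integral gives A² · d/2.
Hence A² = 1/[d/2].
Substituting d = 1.271 gives A² = 1.5736, so A = 1.2544.

A^2 ≈ 1.574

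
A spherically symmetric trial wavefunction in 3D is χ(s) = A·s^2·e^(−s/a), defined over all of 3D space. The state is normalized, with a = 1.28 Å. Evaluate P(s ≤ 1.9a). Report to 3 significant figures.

With dV = 4πs²ds, the probability is ∫|χ|² dV over s ≤ 1.9a.
The full normalization integral is A²·[45·π·a^7/2] = 1, fixing A².
In terms of u = s/a (A², 4π and the length scale all cancel between numerator and denominator), P = [∫_{0}^{1.9} u^6·e^(-2·u) du] / [∫_{0}^{∞} u^6·e^(-2·u) du].
An antiderivative of u^6·e^(-2·u) is -(4·u^6 + 12·u^5 + 30·u^4 + 60·u^3 + 90·u^2 + 90·u + 45)·e^(-2·u)/8; evaluating from 0 to 1.9 gives ≈ 0.51127, while the full integral is 45/8.
The region integral divided by the full integral gives P = 0.09089.

P ≈ 0.0909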